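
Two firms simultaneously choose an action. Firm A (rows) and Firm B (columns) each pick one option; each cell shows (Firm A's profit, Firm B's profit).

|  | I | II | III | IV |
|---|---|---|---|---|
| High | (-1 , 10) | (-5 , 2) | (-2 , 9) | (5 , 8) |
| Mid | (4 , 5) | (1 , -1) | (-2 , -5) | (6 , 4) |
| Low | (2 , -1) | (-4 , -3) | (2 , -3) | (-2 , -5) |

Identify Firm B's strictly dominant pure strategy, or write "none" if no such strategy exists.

I vs II: High: 10>2, Mid: 5>-1, Low: -1>-3.
I vs III: High: 10>9, Mid: 5>-5, Low: -1>-3.
I vs IV: High: 10>8, Mid: 5>4, Low: -1>-5.
I strictly beats every other strategy against every opponent action, so it is strictly dominant.

I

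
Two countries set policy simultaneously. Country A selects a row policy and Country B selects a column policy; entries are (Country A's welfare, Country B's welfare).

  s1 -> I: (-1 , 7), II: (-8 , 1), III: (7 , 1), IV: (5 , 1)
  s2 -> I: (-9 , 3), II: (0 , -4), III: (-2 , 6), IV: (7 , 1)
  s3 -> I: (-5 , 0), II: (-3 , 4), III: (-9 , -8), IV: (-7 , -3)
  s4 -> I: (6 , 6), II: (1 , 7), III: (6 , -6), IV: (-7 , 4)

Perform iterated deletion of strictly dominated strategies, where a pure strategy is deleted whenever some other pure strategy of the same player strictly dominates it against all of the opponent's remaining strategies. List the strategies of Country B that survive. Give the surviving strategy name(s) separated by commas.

II

Column IV is eliminated: I beats it against every remaining row (s1: 7>1, s2: 3>1, s3: 0>-3, s4: 6>4).
For Country A, s4 strictly dominates s2 on the remaining columns (I: 6>-9, II: 1>0, III: 6>-2); eliminate s2.
For Country A, s4 strictly dominates s3 on the remaining columns (I: 6>-5, II: 1>-3, III: 6>-9); eliminate s3.
Column III is eliminated: I beats it against every remaining row (s1: 7>1, s4: 6>-6).
For Country A, s4 strictly dominates s1 on the remaining columns (I: 6>-1, II: 1>-8); eliminate s1.
Column I is eliminated: II beats it against every remaining row (s4: 7>6).
Among the remaining strategies, none is strictly dominated by another pure strategy of the same player, so the elimination stops.
Surviving strategies — Country A: {s4}; Country B: {II}.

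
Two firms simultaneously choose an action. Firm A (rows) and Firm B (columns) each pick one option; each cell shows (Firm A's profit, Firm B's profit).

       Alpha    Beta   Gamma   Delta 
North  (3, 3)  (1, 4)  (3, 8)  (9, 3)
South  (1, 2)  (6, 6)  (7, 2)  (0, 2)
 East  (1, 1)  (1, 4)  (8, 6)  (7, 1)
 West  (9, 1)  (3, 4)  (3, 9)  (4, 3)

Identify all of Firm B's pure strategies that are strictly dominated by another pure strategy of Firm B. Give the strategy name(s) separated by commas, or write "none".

Alpha: dominated, since Beta does at least as well everywhere (North: 4>3, South: 6>2, East: 4>1, West: 4>1).
Beta: no other strategy beats it everywhere (Alpha at North (4>3); Gamma at South (6>2); Delta at North (4>3)).
Gamma: no other strategy beats it everywhere (Alpha at North (8>3); Beta at North (8>4); Delta at North (8>3)).
Delta is strictly dominated by Beta (North: 4>3, South: 6>2, East: 4>1, West: 4>3).

Alpha, Delta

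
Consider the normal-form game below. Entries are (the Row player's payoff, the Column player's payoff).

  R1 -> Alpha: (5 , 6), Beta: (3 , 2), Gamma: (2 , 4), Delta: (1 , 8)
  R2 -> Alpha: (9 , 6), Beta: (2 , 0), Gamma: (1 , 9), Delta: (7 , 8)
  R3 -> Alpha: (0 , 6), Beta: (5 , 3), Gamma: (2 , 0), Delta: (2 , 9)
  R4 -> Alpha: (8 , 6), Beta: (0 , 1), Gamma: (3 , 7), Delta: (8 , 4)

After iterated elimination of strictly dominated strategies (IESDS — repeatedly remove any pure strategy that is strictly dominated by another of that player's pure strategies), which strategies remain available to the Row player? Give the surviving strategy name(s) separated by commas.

R4

Column Beta is eliminated: Alpha beats it against every remaining row (R1: 6>2, R2: 6>0, R3: 6>3, R4: 6>1).
The Row player's strategy R1 is strictly dominated by R4 (Alpha: 8>5, Gamma: 3>2, Delta: 8>1) and is removed.
For the Row player, R4 strictly dominates R3 on the remaining columns (Alpha: 8>0, Gamma: 3>2, Delta: 8>2); eliminate R3.
For the Column player, Gamma strictly dominates Alpha on the remaining rows (R2: 9>6, R4: 7>6); eliminate Alpha.
The Row player's strategy R2 is strictly dominated by R4 (Gamma: 3>1, Delta: 8>7) and is removed.
The Column player's strategy Delta is strictly dominated by Gamma (R4: 7>4) and is removed.
Among the remaining strategies, none is strictly dominated by another pure strategy of the same player, so the elimination stops.
Surviving strategies — the Row player: {R4}; the Column player: {Gamma}.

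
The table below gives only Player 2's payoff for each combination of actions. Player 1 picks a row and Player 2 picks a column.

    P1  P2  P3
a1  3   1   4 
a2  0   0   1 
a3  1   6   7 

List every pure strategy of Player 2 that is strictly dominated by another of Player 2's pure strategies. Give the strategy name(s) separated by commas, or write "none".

P1, P2

P3 strictly dominates P1 — a1: 4>3, a2: 1>0, a3: 7>1.
P2 is strictly dominated by P3 (a1: 4>1, a2: 1>0, a3: 7>6).
Nothing dominates P3: P1 at a1 (4>3); P2 at a1 (4>1).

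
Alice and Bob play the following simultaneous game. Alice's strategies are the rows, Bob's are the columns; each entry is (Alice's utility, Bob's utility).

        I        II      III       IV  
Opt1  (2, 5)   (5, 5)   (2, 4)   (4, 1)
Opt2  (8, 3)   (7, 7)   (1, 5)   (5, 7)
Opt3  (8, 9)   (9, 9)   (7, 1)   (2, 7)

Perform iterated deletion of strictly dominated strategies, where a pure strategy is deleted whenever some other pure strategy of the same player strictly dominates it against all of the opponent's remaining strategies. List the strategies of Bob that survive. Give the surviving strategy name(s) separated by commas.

For Bob, II strictly dominates III on the remaining rows (Opt1: 5>4, Opt2: 7>5, Opt3: 9>1); eliminate III.
Row Opt1 is eliminated: Opt2 beats it against every remaining column (I: 8>2, II: 7>5, IV: 5>4).
Among the remaining strategies, none is strictly dominated by another pure strategy of the same player, so the elimination stops.
Surviving strategies — Alice: {Opt2, Opt3}; Bob: {I, II, IV}.

I, II, IV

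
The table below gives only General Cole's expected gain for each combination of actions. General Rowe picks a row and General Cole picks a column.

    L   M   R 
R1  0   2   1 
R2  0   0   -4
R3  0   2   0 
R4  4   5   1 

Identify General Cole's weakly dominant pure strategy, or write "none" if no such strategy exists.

M vs L: R1: 2>0, R2: 0=0, R3: 2>0, R4: 5>4.
M vs R: R1: 2>1, R2: 0>-4, R3: 2>0, R4: 5>1.
M is at least as good as every other strategy against every opponent action, so it is weakly dominant.

M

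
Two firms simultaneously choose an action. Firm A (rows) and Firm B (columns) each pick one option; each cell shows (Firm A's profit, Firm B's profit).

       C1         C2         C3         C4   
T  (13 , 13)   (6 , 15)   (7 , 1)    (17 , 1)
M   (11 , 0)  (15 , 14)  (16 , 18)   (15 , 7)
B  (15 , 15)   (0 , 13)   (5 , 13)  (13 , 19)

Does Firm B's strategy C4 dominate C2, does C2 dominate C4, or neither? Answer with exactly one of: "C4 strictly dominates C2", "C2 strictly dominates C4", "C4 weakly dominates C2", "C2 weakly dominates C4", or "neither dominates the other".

Compare C4 to C2 across each choice by Firm A: T: 1<15, M: 7<14, B: 19>13.
C4 does better at B but worse at T, M; neither strategy dominates the other.

neither dominates the other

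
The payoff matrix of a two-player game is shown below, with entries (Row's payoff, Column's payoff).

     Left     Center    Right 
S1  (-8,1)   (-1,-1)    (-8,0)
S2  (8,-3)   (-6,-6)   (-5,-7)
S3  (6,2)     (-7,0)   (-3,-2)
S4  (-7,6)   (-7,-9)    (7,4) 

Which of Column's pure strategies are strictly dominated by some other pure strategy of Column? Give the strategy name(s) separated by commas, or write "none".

Nothing dominates Left: Center at S1 (1>-1); Right at S1 (1>0).
Center is strictly dominated by Left (S1: 1>-1, S2: -3>-6, S3: 2>0, S4: 6>-9).
Left strictly dominates Right — S1: 1>0, S2: -3>-7, S3: 2>-2, S4: 6>4.

Center, Right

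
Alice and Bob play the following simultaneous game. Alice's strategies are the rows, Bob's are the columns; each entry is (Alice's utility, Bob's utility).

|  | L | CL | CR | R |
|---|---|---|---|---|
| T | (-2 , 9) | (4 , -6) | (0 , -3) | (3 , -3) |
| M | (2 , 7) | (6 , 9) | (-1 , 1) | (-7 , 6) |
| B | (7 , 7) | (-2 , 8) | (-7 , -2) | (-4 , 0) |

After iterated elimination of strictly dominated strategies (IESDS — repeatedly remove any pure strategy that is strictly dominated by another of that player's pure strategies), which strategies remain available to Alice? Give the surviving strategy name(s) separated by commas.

Column CR is eliminated: L beats it against every remaining row (T: 9>-3, M: 7>1, B: 7>-2).
For Bob, L strictly dominates R on the remaining rows (T: 9>-3, M: 7>6, B: 7>0); eliminate R.
Row T is eliminated: M beats it against every remaining column (L: 2>-2, CL: 6>4).
Column L is eliminated: CL beats it against every remaining row (M: 9>7, B: 8>7).
Row B is eliminated: M beats it against every remaining column (CL: 6>-2).
Among the remaining strategies, none is strictly dominated by another pure strategy of the same player, so the elimination stops.
Surviving strategies — Alice: {M}; Bob: {CL}.

M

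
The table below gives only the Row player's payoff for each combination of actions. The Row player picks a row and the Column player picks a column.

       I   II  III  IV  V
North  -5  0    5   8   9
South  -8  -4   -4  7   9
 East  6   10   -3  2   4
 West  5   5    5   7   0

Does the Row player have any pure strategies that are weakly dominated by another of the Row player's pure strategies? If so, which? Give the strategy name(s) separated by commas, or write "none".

South

North is not dominated — it holds its own against South at I (-5>-8); East at III (5>-3); West at IV (8>7).
South: dominated, since North does at least as well everywhere (I: -5>-8, II: 0>-4, III: 5>-4, IV: 8>7, V: 9=9).
East is not dominated — it holds its own against North at I (6>-5); South at I (6>-8); West at I (6>5).
West: no other strategy beats it everywhere (North at I (5>-5); South at I (5>-8); East at III (5>-3)).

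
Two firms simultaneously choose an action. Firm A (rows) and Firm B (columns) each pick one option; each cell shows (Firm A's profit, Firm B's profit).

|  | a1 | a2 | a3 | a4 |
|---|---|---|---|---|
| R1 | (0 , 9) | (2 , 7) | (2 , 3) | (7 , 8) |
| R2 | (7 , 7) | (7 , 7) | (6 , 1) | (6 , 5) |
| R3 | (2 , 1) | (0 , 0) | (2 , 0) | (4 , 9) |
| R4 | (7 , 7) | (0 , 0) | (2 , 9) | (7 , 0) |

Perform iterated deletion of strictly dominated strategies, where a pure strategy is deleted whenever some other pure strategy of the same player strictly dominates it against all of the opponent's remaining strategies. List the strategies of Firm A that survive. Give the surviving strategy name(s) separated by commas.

For Firm A, R2 strictly dominates R3 on the remaining columns (a1: 7>2, a2: 7>0, a3: 6>2, a4: 6>4); eliminate R3.
For Firm B, a1 strictly dominates a4 on the remaining rows (R1: 9>8, R2: 7>5, R4: 7>0); eliminate a4.
Firm A's strategy R1 is strictly dominated by R2 (a1: 7>0, a2: 7>2, a3: 6>2) and is removed.
Among the remaining strategies, none is strictly dominated by another pure strategy of the same player, so the elimination stops.
Surviving strategies — Firm A: {R2, R4}; Firm B: {a1, a2, a3}.

R2, R4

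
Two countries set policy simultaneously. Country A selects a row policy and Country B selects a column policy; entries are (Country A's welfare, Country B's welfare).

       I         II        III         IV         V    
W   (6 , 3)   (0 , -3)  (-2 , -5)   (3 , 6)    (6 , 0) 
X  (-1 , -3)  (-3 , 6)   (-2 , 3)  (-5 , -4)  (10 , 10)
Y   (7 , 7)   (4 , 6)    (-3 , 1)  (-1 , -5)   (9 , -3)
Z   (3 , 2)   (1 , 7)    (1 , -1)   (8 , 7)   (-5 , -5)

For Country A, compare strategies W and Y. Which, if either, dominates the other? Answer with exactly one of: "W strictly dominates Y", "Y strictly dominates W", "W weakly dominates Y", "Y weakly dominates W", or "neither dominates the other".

neither dominates the other

W's payoffs vs Y's, by Country B's action — I: 6<7, II: 0<4, III: -2>-3, IV: 3>-1, V: 6<9.
W does better at III, IV but worse at I, II, V; neither strategy dominates the other.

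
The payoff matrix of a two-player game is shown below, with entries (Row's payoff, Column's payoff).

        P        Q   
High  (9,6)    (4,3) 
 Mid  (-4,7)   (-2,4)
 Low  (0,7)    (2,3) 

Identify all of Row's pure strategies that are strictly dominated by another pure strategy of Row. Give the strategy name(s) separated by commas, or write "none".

Mid, Low

Nothing dominates High: Mid at P (9>-4); Low at P (9>0).
High strictly dominates Mid — P: 9>-4, Q: 4>-2.
Low is strictly dominated by High (P: 9>0, Q: 4>2).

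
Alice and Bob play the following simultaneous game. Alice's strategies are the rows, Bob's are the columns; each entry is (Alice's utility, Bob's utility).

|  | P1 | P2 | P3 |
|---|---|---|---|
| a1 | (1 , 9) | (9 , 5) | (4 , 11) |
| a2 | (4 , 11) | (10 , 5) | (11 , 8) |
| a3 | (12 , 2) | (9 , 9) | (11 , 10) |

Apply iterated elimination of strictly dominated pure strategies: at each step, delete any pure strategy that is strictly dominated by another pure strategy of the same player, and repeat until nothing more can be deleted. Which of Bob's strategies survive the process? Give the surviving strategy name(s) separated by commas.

Row a1 is eliminated: a2 beats it against every remaining column (P1: 4>1, P2: 10>9, P3: 11>4).
Bob's strategy P2 is strictly dominated by P3 (a2: 8>5, a3: 10>9) and is removed.
Among the remaining strategies, none is strictly dominated by another pure strategy of the same player, so the elimination stops.
Surviving strategies — Alice: {a2, a3}; Bob: {P1, P3}.

P1, P3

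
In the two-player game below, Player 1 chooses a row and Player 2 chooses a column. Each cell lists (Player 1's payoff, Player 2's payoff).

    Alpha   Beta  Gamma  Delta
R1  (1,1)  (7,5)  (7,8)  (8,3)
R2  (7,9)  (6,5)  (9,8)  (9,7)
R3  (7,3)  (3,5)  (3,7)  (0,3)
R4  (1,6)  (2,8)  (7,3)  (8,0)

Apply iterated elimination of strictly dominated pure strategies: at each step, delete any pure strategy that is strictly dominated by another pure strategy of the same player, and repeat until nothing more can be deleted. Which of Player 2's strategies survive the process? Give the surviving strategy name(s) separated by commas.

Alpha, Gamma

Row R4 is eliminated: R2 beats it against every remaining column (Alpha: 7>1, Beta: 6>2, Gamma: 9>7, Delta: 9>8).
Player 2's strategy Beta is strictly dominated by Gamma (R1: 8>5, R2: 8>5, R3: 7>5) and is removed.
Player 1's strategy R1 is strictly dominated by R2 (Alpha: 7>1, Gamma: 9>7, Delta: 9>8) and is removed.
Player 2's strategy Delta is strictly dominated by Gamma (R2: 8>7, R3: 7>3) and is removed.
Among the remaining strategies, none is strictly dominated by another pure strategy of the same player, so the elimination stops.
Surviving strategies — Player 1: {R2, R3}; Player 2: {Alpha, Gamma}.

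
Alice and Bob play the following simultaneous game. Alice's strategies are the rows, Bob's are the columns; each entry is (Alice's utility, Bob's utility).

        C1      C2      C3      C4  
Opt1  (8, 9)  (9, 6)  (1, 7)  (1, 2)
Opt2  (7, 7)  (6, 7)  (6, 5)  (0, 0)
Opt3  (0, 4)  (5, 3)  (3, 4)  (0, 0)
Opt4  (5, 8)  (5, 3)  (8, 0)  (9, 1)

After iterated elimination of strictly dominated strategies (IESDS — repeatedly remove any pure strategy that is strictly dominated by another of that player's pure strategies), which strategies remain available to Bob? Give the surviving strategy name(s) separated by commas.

C1

For Bob, C1 strictly dominates C4 on the remaining rows (Opt1: 9>2, Opt2: 7>0, Opt3: 4>0, Opt4: 8>1); eliminate C4.
For Alice, Opt2 strictly dominates Opt3 on the remaining columns (C1: 7>0, C2: 6>5, C3: 6>3); eliminate Opt3.
Bob's strategy C3 is strictly dominated by C1 (Opt1: 9>7, Opt2: 7>5, Opt4: 8>0) and is removed.
Alice's strategy Opt2 is strictly dominated by Opt1 (C1: 8>7, C2: 9>6) and is removed.
Alice's strategy Opt4 is strictly dominated by Opt1 (C1: 8>5, C2: 9>5) and is removed.
Bob's strategy C2 is strictly dominated by C1 (Opt1: 9>6) and is removed.
Among the remaining strategies, none is strictly dominated by another pure strategy of the same player, so the elimination stops.
Surviving strategies — Alice: {Opt1}; Bob: {C1}.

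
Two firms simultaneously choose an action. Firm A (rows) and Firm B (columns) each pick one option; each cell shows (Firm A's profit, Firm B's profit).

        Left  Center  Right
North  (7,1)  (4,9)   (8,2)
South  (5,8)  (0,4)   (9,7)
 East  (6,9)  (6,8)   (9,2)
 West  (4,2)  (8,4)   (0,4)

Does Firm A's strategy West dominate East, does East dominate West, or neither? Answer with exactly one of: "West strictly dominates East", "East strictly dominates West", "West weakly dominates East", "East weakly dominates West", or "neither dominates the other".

neither dominates the other

West's payoffs vs East's, by Firm B's action — Left: 4<6, Center: 8>6, Right: 0<9.
West does better at Center but worse at Left, Right; neither strategy dominates the other.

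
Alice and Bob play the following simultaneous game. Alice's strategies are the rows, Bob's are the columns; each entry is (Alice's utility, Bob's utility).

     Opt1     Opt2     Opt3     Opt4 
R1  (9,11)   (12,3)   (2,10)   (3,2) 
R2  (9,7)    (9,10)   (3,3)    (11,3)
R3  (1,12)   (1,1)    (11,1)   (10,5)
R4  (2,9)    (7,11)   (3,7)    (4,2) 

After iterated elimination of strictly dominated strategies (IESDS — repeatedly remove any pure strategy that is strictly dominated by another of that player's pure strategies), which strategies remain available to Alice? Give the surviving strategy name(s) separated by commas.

R1, R2

Column Opt3 is eliminated: Opt1 beats it against every remaining row (R1: 11>10, R2: 7>3, R3: 12>1, R4: 9>7).
Row R3 is eliminated: R2 beats it against every remaining column (Opt1: 9>1, Opt2: 9>1, Opt4: 11>10).
For Alice, R2 strictly dominates R4 on the remaining columns (Opt1: 9>2, Opt2: 9>7, Opt4: 11>4); eliminate R4.
Bob's strategy Opt4 is strictly dominated by Opt1 (R1: 11>2, R2: 7>3) and is removed.
Among the remaining strategies, none is strictly dominated by another pure strategy of the same player, so the elimination stops.
Surviving strategies — Alice: {R1, R2}; Bob: {Opt1, Opt2}.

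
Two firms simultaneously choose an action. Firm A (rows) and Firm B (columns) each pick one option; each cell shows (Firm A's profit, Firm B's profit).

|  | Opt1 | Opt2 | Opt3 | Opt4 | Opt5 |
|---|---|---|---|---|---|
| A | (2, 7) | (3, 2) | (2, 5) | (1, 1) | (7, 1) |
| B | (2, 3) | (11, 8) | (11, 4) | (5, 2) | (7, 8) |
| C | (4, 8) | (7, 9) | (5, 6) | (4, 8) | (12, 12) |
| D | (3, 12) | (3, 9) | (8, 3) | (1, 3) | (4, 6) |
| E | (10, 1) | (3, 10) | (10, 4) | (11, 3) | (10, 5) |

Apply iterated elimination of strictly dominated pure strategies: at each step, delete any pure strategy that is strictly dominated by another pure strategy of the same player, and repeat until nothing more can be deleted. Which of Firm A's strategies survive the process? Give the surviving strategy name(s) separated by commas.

B, C

Firm A's strategy A is strictly dominated by C (Opt1: 4>2, Opt2: 7>3, Opt3: 5>2, Opt4: 4>1, Opt5: 12>7) and is removed.
For Firm B, Opt2 strictly dominates Opt3 on the remaining rows (B: 8>4, C: 9>6, D: 9>3, E: 10>4); eliminate Opt3.
Firm A's strategy D is strictly dominated by C (Opt1: 4>3, Opt2: 7>3, Opt4: 4>1, Opt5: 12>4) and is removed.
For Firm B, Opt2 strictly dominates Opt1 on the remaining rows (B: 8>3, C: 9>8, E: 10>1); eliminate Opt1.
For Firm B, Opt2 strictly dominates Opt4 on the remaining rows (B: 8>2, C: 9>8, E: 10>3); eliminate Opt4.
For Firm A, C strictly dominates E on the remaining columns (Opt2: 7>3, Opt5: 12>10); eliminate E.
Among the remaining strategies, none is strictly dominated by another pure strategy of the same player, so the elimination stops.
Surviving strategies — Firm A: {B, C}; Firm B: {Opt2, Opt5}.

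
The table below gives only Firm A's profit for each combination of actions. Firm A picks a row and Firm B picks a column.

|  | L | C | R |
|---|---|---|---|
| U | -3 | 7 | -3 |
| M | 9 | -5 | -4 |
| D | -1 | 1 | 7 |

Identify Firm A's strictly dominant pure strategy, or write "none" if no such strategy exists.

none

U fails to dominate M at L (-3<9).
M fails to dominate U at C (-5<7).
D fails to dominate U at C (1<7).
No single strategy dominates all the others.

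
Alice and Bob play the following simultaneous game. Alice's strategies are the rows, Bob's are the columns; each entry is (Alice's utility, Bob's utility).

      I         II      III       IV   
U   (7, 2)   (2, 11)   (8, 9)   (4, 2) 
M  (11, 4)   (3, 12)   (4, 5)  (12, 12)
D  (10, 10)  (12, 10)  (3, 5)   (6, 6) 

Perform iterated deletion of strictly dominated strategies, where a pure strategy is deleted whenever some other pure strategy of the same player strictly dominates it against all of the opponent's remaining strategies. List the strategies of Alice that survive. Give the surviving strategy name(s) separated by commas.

For Bob, II strictly dominates III on the remaining rows (U: 11>9, M: 12>5, D: 10>5); eliminate III.
Row U is eliminated: M beats it against every remaining column (I: 11>7, II: 3>2, IV: 12>4).
Among the remaining strategies, none is strictly dominated by another pure strategy of the same player, so the elimination stops.
Surviving strategies — Alice: {M, D}; Bob: {I, II, IV}.

M, D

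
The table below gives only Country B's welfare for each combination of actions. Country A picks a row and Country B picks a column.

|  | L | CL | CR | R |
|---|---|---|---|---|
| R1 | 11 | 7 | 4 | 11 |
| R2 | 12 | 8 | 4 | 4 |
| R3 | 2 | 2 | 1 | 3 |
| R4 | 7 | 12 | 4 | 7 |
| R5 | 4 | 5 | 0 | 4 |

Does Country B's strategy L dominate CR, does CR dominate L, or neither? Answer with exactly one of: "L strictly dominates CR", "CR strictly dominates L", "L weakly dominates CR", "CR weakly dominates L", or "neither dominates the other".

L strictly dominates CR

Compare L to CR across each choice by Country A: R1: 11>4, R2: 12>4, R3: 2>1, R4: 7>4, R5: 4>0.
Every comparison favours L, so L strictly dominates CR.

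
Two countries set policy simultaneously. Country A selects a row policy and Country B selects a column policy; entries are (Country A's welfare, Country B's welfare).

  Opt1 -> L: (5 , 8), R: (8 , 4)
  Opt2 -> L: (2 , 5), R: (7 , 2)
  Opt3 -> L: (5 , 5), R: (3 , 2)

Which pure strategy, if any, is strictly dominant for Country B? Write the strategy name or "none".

L

L vs R: Opt1: 8>4, Opt2: 5>2, Opt3: 5>2.
L strictly beats every other strategy against every opponent action, so it is strictly dominant.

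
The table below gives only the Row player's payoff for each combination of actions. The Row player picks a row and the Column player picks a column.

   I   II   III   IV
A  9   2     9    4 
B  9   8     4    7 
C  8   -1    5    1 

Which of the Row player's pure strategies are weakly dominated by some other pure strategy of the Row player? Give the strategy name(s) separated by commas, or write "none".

A: no other strategy beats it everywhere (B at III (9>4); C at I (9>8)).
B: no other strategy beats it everywhere (A at II (8>2); C at I (9>8)).
C is weakly dominated by A (I: 9>8, II: 2>-1, III: 9>5, IV: 4>1).

C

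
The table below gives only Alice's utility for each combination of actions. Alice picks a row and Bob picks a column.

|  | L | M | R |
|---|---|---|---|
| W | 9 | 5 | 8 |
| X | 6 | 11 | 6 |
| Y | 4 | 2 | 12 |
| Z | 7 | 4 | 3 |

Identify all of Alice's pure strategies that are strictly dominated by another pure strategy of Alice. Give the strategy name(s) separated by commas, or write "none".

Z

W is not dominated — it holds its own against X at L (9>6); Y at L (9>4); Z at L (9>7).
X: no other strategy beats it everywhere (W at M (11>5); Y at L (6>4); Z at M (11>4)).
Nothing dominates Y: W at R (12>8); X at R (12>6); Z at R (12>3).
W strictly dominates Z — L: 9>7, M: 5>4, R: 8>3.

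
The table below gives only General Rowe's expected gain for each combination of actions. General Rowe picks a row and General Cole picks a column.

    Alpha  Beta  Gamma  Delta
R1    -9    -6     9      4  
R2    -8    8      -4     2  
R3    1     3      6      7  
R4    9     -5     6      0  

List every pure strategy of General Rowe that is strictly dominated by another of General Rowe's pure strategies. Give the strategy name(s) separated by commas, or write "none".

R1: no other strategy beats it everywhere (R2 at Gamma (9>-4); R3 at Gamma (9>6); R4 at Gamma (9>6)).
R2: no other strategy beats it everywhere (R1 at Alpha (-8>-9); R3 at Beta (8>3); R4 at Beta (8>-5)).
R3: no other strategy beats it everywhere (R1 at Alpha (1>-9); R2 at Alpha (1>-8); R4 at Beta (3>-5)).
Nothing dominates R4: R1 at Alpha (9>-9); R2 at Alpha (9>-8); R3 at Alpha (9>1).

none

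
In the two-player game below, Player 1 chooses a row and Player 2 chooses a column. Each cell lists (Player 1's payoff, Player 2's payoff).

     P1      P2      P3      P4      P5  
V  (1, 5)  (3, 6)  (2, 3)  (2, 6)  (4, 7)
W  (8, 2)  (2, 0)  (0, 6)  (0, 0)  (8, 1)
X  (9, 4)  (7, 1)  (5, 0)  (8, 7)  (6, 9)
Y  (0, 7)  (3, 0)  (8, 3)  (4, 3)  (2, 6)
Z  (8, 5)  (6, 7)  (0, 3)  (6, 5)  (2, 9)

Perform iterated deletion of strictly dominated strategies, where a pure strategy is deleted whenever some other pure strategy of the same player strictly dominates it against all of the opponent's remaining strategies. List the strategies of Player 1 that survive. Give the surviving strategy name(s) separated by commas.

Player 1's strategy V is strictly dominated by X (P1: 9>1, P2: 7>3, P3: 5>2, P4: 8>2, P5: 6>4) and is removed.
Row Z is eliminated: X beats it against every remaining column (P1: 9>8, P2: 7>6, P3: 5>0, P4: 8>6, P5: 6>2).
Column P2 is eliminated: P1 beats it against every remaining row (W: 2>0, X: 4>1, Y: 7>0).
For Player 2, P5 strictly dominates P4 on the remaining rows (W: 1>0, X: 9>7, Y: 6>3); eliminate P4.
Among the remaining strategies, none is strictly dominated by another pure strategy of the same player, so the elimination stops.
Surviving strategies — Player 1: {W, X, Y}; Player 2: {P1, P3, P5}.

W, X, Y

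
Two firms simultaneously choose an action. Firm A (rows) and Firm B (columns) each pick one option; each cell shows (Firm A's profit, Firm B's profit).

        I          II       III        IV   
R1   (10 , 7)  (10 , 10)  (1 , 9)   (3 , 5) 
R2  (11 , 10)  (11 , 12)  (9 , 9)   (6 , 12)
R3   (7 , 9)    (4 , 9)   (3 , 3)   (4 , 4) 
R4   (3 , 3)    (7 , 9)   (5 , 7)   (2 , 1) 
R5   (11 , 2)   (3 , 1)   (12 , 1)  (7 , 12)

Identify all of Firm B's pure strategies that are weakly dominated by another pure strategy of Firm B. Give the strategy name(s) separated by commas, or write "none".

III

I is not dominated — it holds its own against II at R5 (2>1); III at R2 (10>9); IV at R1 (7>5).
II: no other strategy beats it everywhere (I at R1 (10>7); III at R1 (10>9); IV at R1 (10>5)).
II weakly dominates III — R1: 10>9, R2: 12>9, R3: 9>3, R4: 9>7, R5: 1=1.
IV is not dominated — it holds its own against I at R2 (12>10); II at R5 (12>1); III at R2 (12>9).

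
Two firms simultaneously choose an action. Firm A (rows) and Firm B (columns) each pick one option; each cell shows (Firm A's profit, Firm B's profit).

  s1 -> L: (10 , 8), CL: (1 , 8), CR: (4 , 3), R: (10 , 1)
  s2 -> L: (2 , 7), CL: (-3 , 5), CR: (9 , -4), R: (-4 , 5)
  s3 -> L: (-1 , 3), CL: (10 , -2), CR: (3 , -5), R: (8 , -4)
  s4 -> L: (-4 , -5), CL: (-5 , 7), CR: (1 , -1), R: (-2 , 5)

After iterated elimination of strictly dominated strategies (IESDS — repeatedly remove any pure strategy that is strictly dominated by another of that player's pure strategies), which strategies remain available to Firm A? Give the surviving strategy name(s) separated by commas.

Firm A's strategy s4 is strictly dominated by s1 (L: 10>-4, CL: 1>-5, CR: 4>1, R: 10>-2) and is removed.
For Firm B, L strictly dominates CR on the remaining rows (s1: 8>3, s2: 7>-4, s3: 3>-5); eliminate CR.
Firm A's strategy s2 is strictly dominated by s1 (L: 10>2, CL: 1>-3, R: 10>-4) and is removed.
For Firm B, L strictly dominates R on the remaining rows (s1: 8>1, s3: 3>-4); eliminate R.
Among the remaining strategies, none is strictly dominated by another pure strategy of the same player, so the elimination stops.
Surviving strategies — Firm A: {s1, s3}; Firm B: {L, CL}.

s1, s3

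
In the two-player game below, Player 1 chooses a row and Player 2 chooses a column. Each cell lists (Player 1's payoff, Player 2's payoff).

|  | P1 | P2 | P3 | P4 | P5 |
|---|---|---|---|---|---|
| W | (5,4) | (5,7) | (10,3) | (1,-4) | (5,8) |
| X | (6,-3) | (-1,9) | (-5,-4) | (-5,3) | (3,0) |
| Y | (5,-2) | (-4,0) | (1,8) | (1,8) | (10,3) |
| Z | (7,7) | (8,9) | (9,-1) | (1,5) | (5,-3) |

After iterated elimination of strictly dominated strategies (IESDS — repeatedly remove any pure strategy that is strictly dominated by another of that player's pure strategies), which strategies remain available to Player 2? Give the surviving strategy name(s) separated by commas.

P2, P3, P4, P5

For Player 1, Z strictly dominates X on the remaining columns (P1: 7>6, P2: 8>-1, P3: 9>-5, P4: 1>-5, P5: 5>3); eliminate X.
For Player 2, P2 strictly dominates P1 on the remaining rows (W: 7>4, Y: 0>-2, Z: 9>7); eliminate P1.
Among the remaining strategies, none is strictly dominated by another pure strategy of the same player, so the elimination stops.
Surviving strategies — Player 1: {W, Y, Z}; Player 2: {P2, P3, P4, P5}.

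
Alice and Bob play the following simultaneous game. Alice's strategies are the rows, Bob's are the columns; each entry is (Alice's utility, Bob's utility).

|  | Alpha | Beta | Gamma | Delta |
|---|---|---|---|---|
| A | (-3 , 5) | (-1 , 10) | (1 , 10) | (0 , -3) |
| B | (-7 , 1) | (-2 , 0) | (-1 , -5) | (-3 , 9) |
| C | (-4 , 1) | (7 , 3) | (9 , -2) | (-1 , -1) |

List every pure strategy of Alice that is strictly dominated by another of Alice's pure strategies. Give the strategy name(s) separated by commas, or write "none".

B

A: no other strategy beats it everywhere (B at Alpha (-3>-7); C at Alpha (-3>-4)).
B: dominated, since A does at least as well everywhere (Alpha: -3>-7, Beta: -1>-2, Gamma: 1>-1, Delta: 0>-3).
C is not dominated — it holds its own against A at Beta (7>-1); B at Alpha (-4>-7).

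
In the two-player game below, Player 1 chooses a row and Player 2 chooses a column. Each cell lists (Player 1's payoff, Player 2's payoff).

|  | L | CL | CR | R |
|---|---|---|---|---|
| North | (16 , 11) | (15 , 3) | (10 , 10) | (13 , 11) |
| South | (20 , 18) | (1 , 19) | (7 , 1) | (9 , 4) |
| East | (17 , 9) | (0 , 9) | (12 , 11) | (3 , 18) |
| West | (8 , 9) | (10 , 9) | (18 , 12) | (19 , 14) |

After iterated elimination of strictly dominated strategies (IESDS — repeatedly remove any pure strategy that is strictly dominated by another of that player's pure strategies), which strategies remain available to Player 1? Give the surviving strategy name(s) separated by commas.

North, South, West

For Player 2, R strictly dominates CR on the remaining rows (North: 11>10, South: 4>1, East: 18>11, West: 14>12); eliminate CR.
Player 1's strategy East is strictly dominated by South (L: 20>17, CL: 1>0, R: 9>3) and is removed.
Among the remaining strategies, none is strictly dominated by another pure strategy of the same player, so the elimination stops.
Surviving strategies — Player 1: {North, South, West}; Player 2: {L, CL, R}.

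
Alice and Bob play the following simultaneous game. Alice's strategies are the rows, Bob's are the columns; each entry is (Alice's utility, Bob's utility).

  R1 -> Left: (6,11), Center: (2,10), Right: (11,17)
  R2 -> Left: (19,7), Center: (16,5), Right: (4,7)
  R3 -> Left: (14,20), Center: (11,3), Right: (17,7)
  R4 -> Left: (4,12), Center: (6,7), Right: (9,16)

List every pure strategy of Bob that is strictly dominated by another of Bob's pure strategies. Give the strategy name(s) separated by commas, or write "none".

Left: no other strategy beats it everywhere (Center at R1 (11>10); Right at R2 (7=7)).
Center: dominated, since Left does at least as well everywhere (R1: 11>10, R2: 7>5, R3: 20>3, R4: 12>7).
Nothing dominates Right: Left at R1 (17>11); Center at R1 (17>10).

Center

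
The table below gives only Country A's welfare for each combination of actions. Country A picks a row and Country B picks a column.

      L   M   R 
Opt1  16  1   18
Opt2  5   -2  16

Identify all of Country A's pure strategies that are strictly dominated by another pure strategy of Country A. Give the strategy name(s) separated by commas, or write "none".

Opt2

Opt1 is not dominated — it holds its own against Opt2 at L (16>5).
Opt2: dominated, since Opt1 does at least as well everywhere (L: 16>5, M: 1>-2, R: 18>16).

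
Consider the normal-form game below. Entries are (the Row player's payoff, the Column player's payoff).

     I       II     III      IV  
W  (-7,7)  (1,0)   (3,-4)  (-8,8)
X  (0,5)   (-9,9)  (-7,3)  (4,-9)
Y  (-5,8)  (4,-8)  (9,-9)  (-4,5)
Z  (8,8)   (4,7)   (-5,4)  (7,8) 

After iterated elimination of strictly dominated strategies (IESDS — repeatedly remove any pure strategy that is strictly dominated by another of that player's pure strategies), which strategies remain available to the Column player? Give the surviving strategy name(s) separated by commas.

I, IV

The Row player's strategy W is strictly dominated by Y (I: -5>-7, II: 4>1, III: 9>3, IV: -4>-8) and is removed.
For the Row player, Z strictly dominates X on the remaining columns (I: 8>0, II: 4>-9, III: -5>-7, IV: 7>4); eliminate X.
Column II is eliminated: I beats it against every remaining row (Y: 8>-8, Z: 8>7).
The Column player's strategy III is strictly dominated by I (Y: 8>-9, Z: 8>4) and is removed.
The Row player's strategy Y is strictly dominated by Z (I: 8>-5, IV: 7>-4) and is removed.
Among the remaining strategies, none is strictly dominated by another pure strategy of the same player, so the elimination stops.
Surviving strategies — the Row player: {Z}; the Column player: {I, IV}.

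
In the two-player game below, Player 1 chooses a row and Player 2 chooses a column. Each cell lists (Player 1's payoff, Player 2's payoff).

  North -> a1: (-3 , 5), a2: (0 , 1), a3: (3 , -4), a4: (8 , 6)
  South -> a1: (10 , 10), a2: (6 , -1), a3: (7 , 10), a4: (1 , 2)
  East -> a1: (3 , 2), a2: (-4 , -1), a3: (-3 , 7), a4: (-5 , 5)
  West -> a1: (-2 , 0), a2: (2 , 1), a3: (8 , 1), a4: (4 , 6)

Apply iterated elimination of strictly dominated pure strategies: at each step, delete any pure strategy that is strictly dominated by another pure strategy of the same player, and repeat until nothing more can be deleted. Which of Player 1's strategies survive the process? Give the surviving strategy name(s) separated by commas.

Row East is eliminated: South beats it against every remaining column (a1: 10>3, a2: 6>-4, a3: 7>-3, a4: 1>-5).
For Player 2, a4 strictly dominates a2 on the remaining rows (North: 6>1, South: 2>-1, West: 6>1); eliminate a2.
Among the remaining strategies, none is strictly dominated by another pure strategy of the same player, so the elimination stops.
Surviving strategies — Player 1: {North, South, West}; Player 2: {a1, a3, a4}.

North, South, West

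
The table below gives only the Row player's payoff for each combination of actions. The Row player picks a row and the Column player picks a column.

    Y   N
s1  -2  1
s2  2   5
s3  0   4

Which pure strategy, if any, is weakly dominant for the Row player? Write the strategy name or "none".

s2

s2 vs s1: Y: 2>-2, N: 5>1.
s2 vs s3: Y: 2>0, N: 5>4.
s2 is at least as good as every other strategy against every opponent action, so it is weakly dominant.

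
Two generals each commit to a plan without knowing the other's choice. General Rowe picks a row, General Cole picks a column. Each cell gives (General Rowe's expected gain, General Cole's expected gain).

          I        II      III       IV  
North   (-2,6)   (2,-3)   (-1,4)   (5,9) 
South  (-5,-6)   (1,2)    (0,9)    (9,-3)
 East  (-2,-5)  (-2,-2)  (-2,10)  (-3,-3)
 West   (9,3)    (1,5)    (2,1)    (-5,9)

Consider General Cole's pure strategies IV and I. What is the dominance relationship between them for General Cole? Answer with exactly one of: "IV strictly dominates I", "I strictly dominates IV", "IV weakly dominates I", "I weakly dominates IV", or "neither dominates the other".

IV's payoffs vs I's, by General Rowe's action — North: 9>6, South: -3>-6, East: -3>-5, West: 9>3.
IV gives a strictly higher payoff against each opponent action, so IV strictly dominates I.

IV strictly dominates I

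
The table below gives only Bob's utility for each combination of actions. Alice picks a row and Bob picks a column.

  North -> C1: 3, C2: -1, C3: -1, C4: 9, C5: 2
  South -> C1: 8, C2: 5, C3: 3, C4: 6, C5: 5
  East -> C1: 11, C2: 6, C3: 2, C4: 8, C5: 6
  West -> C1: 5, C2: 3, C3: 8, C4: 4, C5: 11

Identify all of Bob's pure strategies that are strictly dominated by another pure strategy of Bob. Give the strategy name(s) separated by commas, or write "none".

C1 is not dominated — it holds its own against C2 at North (3>-1); C3 at North (3>-1); C4 at South (8>6); C5 at North (3>2).
C2: dominated, since C1 does at least as well everywhere (North: 3>-1, South: 8>5, East: 11>6, West: 5>3).
C3 is strictly dominated by C5 (North: 2>-1, South: 5>3, East: 6>2, West: 11>8).
Nothing dominates C4: C1 at North (9>3); C2 at North (9>-1); C3 at North (9>-1); C5 at North (9>2).
Nothing dominates C5: C1 at West (11>5); C2 at North (2>-1); C3 at North (2>-1); C4 at West (11>4).

C2, C3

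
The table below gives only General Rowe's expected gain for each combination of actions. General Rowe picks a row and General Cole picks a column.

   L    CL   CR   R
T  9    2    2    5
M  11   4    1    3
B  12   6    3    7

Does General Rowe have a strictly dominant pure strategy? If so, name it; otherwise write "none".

B

B vs T: L: 12>9, CL: 6>2, CR: 3>2, R: 7>5.
B vs M: L: 12>11, CL: 6>4, CR: 3>1, R: 7>3.
B strictly beats every other strategy against every opponent action, so it is strictly dominant.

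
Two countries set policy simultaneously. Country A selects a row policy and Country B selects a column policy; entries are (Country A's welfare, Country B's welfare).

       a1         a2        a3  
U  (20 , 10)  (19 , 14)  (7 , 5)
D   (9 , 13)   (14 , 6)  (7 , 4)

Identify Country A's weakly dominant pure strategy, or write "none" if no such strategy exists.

U

U vs D: a1: 20>9, a2: 19>14, a3: 7=7.
U is at least as good as every other strategy against every opponent action, so it is weakly dominant.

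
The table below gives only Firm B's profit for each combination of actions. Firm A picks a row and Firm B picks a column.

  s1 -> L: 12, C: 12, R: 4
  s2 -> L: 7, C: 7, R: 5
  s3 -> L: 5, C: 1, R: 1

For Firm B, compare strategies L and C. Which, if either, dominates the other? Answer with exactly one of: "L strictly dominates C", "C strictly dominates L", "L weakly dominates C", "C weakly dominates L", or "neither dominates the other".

L weakly dominates C

L's payoffs vs C's, by Firm A's action — s1: 12=12, s2: 7=7, s3: 5>1.
L is at least as good everywhere and strictly better somewhere (tied only at s1, s2), so L weakly but not strictly dominates C.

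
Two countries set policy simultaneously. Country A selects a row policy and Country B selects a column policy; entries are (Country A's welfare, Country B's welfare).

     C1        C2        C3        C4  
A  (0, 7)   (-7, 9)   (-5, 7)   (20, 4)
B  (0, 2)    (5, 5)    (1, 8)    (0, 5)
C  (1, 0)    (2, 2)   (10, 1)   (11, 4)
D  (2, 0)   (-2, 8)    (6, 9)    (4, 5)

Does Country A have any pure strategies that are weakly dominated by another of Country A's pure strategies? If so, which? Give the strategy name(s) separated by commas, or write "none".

none

Nothing dominates A: B at C4 (20>0); C at C4 (20>11); D at C4 (20>4).
B is not dominated — it holds its own against A at C2 (5>-7); C at C2 (5>2); D at C2 (5>-2).
Nothing dominates C: A at C1 (1>0); B at C1 (1>0); D at C2 (2>-2).
D is not dominated — it holds its own against A at C1 (2>0); B at C1 (2>0); C at C1 (2>1).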